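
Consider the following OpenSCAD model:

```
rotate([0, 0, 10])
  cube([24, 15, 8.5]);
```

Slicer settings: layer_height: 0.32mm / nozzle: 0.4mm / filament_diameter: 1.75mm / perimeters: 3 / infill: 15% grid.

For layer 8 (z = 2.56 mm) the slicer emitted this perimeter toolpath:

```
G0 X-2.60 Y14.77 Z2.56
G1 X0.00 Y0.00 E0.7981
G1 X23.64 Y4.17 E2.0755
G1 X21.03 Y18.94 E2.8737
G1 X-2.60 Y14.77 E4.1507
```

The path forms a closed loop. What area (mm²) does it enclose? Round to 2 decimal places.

Apply the shoelace formula to the sequence of (X, Y) vertices; enclosed area = 359.95 mm².

359.95 mm²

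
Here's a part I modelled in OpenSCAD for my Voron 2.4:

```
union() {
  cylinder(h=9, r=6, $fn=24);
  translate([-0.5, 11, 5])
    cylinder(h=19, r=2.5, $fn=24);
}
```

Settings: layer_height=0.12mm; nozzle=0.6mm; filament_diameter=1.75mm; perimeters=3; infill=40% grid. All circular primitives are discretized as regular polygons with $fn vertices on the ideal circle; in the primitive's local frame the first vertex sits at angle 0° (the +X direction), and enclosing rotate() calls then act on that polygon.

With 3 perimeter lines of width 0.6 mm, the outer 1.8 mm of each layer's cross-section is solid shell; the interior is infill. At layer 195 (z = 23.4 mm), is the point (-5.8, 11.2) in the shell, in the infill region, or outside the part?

outside

At z = 23.4 mm: the cylinder is absent (z outside [0, 9]); the r=2.5 cylinder at (-0.5, 11) contributes a regular 24-gon of circumradius 2.5; Combining (union): only the r=2.5 cylinder at (-0.5, 11) is present, so the union is just that shape — 1 connected region. Overall, the cross-section is a single solid region. The nearest boundary edge runs (-2.91, 11.65)→(-3.00, 11.00); distance from the point to it = 2.81 mm. The point is not inside any of the regions above, so it lies outside the cross-section (2.81 mm from the nearest boundary).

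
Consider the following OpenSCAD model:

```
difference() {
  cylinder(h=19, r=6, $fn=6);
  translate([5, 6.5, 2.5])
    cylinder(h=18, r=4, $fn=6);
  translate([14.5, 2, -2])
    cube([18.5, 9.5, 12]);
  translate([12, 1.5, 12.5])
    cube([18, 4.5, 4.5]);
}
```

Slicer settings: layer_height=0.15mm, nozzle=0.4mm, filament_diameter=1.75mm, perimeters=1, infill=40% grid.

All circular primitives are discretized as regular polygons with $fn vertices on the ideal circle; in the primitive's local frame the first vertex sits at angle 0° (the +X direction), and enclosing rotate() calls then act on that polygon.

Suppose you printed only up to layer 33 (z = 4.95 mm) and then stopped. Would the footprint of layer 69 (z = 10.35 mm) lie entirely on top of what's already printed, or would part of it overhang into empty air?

Compare the two slices. At z = 4.95: the r=6 cylinder gives a regular 6-gon of circumradius 6 (constant along its height) (area = (6/2)·6.000²·sin(360°/6) = 93.53 mm²); the r=4 cylinder at (5, 6.5) contributes a regular 6-gon of circumradius 4 (area = (6/2)·4.000²·sin(360°/6) = 41.57 mm²); the cube at (14.5, 2) is present — its section is the full 18.5×9.5 rectangle (area 175.75 mm²); the cube at (12, 1.5) is not intersected at this z (z outside [12.5, 17]); Subtracting the remaining from the first: starting from the r=6 cylinder (93.53 mm²), the r=4 cylinder at (5, 6.5) partially overlaps it — only the 2.69 mm² overlap (of its 41.57 mm²) is removed, clipping the outline; the 18.5×9.5 cube at (14.5, 2) misses the remaining region (no effect) — area = 90.84 mm². At z = 10.35: the cylinder: section is a regular 6-gon, circumradius r=6 (area = (6/2)·6.000²·sin(360°/6) = 93.53 mm²); the r=4 cylinder at (5, 6.5) contributes a regular 6-gon of circumradius 4 (area = (6/2)·4.000²·sin(360°/6) = 41.57 mm²); the cube at (14.5, 2) is absent (z outside [-2, 10]); the cube at (12, 1.5) does not reach this height (z outside [12.5, 17]); Subtracting the remaining from the first: starting from the r=6 cylinder (93.53 mm²), the r=4 cylinder at (5, 6.5) partially overlaps it — only the 2.69 mm² overlap (of its 41.57 mm²) is removed, clipping the outline — area = 90.84 mm². Checking containment: the cross-section at z = 10.35 is a subset of the cross-section at z = 4.95.

entirely on top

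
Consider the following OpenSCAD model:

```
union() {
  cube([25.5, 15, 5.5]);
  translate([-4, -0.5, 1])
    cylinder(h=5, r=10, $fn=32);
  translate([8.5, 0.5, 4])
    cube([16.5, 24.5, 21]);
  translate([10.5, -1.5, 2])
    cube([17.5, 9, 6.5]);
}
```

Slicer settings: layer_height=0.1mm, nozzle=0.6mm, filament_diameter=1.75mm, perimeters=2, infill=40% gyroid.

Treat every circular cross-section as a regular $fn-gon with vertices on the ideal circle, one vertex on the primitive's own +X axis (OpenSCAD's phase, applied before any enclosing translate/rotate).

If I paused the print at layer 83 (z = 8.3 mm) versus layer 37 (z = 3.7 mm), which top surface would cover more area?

Layer 83 (z = 8.3): the cube is not intersected at this z (z outside [0, 5.5]); the cylinder at (-4, -0.5) does not reach this height (z outside [1, 6]); the 16.5×24.5 cube at (8.5, 0.5) contributes its full rectangle (area 404.25 mm²); the 17.5×9 cube at (10.5, -1.5) contributes its full rectangle (area 157.50 mm²); Merging all regions: the regions partially overlap — summed areas 561.75 mm² minus the doubly-counted overlap 101.50 mm² gives 460.25 mm² — area = 460.25 mm². So its area = 460.25 mm². Layer 37 (z = 3.7): the cube (footprint 25.5×15) is included at this height (area 382.50 mm²); the r=10 cylinder at (-4, -0.5) contributes a regular 32-gon of circumradius 10 (area = (32/2)·10.000²·sin(360°/32) = 312.14 mm²); the cube at (8.5, 0.5) is not intersected at this z (z outside [4, 25]); the cube at (10.5, -1.5) (footprint 17.5×9) is included at this height (area 157.50 mm²); Merging all regions: the regions partially overlap — summed areas 852.14 mm² minus the doubly-counted overlap 148.77 mm² gives 703.37 mm² — area = 703.37 mm². So its area = 703.37 mm². Layer 37 is larger (703.37 vs 460.25 mm²).

layer 37 (z = 3.7 mm)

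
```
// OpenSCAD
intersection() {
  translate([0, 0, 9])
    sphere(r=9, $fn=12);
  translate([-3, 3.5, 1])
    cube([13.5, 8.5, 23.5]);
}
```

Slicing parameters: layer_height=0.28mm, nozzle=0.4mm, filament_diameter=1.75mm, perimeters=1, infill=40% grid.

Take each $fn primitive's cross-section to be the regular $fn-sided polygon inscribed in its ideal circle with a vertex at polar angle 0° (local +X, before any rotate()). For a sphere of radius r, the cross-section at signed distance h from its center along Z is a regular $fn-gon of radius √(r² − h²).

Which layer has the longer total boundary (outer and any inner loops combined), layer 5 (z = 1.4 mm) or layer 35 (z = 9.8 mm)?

Layer 5 (z = 1.4): the r=9 sphere slices to a regular 12-gon of circumradius 4.821 (√(r²−h²) with h=7.6 from center) (perimeter = 2·12·4.821·sin(180°/12) = 29.95 mm); the cube at (-3, 3.5) is present — its section is the full 13.5×8.5 rectangle (perimeter 44.00 mm); Taking the intersection: the 13.5×8.5 cube at (-3, 3.5) partially overlaps the r=9 sphere; clipping to the common part keeps 5.26 mm² — boundary = 12.95 mm. So its perimeter = 12.95 mm. Layer 35 (z = 9.8): the r=9 sphere contributes a regular 12-gon of circumradius √(9²−0.8²) = 8.964 (perimeter = 2·12·8.964·sin(180°/12) = 55.68 mm); the cube at (-3, 3.5) is present — its section is the full 13.5×8.5 rectangle (perimeter 44.00 mm); Keeping only the common overlap: the 13.5×8.5 cube at (-3, 3.5) partially overlaps the r=9 sphere; clipping to the common part keeps 45.72 mm² — boundary = 29.09 mm. So its perimeter = 29.09 mm. Layer 35 is larger (29.09 vs 12.95 mm).

layer 35 (z = 9.8 mm)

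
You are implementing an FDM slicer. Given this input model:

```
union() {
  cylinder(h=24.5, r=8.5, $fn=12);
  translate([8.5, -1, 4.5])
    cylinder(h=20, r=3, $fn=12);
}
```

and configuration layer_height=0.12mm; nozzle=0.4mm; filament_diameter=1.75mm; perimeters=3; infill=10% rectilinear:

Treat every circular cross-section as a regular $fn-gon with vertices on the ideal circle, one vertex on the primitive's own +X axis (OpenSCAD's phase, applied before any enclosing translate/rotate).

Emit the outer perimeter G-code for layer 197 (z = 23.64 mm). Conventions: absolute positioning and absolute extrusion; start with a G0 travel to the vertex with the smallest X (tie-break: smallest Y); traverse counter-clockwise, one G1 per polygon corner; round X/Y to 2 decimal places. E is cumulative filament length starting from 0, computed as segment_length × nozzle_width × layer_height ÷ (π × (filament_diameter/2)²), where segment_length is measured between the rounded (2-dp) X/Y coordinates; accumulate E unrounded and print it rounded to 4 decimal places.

G0 X-8.50 Y0.00 Z23.64
G1 X-7.36 Y-4.25 E0.0878
G1 X-4.25 Y-7.36 E0.1756
G1 X0.00 Y-8.50 E0.2634
G1 X4.25 Y-7.36 E0.3512
G1 X7.36 Y-4.25 E0.4390
G1 X7.50 Y-3.73 E0.4497
G1 X8.50 Y-4.00 E0.4704
G1 X10.00 Y-3.60 E0.5014
G1 X11.10 Y-2.50 E0.5324
G1 X11.50 Y-1.00 E0.5634
G1 X11.10 Y0.50 E0.5944
G1 X10.00 Y1.60 E0.6254
G1 X8.50 Y2.00 E0.6564
G1 X8.00 Y1.87 E0.6667
G1 X7.36 Y4.25 E0.7159
G1 X4.25 Y7.36 E0.8037
G1 X0.00 Y8.50 E0.8915
G1 X-4.25 Y7.36 E0.9793
G1 X-7.36 Y4.25 E1.0671
G1 X-8.50 Y0.00 E1.1549

At z = 23.64 mm: the r=8.5 cylinder gives a regular 12-gon of circumradius 8.5 (constant along its height); the r=3 cylinder at (8.5, -1) gives a regular 12-gon of circumradius 3 (constant along its height); Merging all regions: the regions partially overlap (shared area 11.00 mm²), so overlapping operands fuse into one piece — 1 connected region. The outline is a single polygon with 20 vertices. Extrusion per mm of travel: 0.4 × 0.12 / (π × 0.875²) = 0.019956. Accumulating E over each segment gives final E = 1.1549.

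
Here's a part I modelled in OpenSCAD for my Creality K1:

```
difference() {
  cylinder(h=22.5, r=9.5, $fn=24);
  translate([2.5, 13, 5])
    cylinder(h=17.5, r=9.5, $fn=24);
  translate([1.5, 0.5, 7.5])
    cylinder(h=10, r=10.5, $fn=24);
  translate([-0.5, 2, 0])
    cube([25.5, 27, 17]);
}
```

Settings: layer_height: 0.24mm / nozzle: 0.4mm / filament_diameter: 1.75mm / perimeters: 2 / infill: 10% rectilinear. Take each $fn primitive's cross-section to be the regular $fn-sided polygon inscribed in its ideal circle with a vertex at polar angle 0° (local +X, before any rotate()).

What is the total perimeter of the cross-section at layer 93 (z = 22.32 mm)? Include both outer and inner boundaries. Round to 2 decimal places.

At z = 22.32 mm: the cylinder: section is a regular 24-gon, circumradius r=9.5 (perimeter = 2·24·9.500·sin(180°/24) = 59.52 mm); the r=9.5 cylinder at (2.5, 13) contributes a regular 24-gon of circumradius 9.5 (perimeter = 2·24·9.500·sin(180°/24) = 59.52 mm); the cylinder at (1.5, 0.5) does not reach this height (z outside [7.5, 17.5]); the cube at (-0.5, 2) does not reach this height (z outside [0, 17]); After the difference (first − rest): starting from the r=9.5 cylinder, the r=9.5 cylinder at (2.5, 13) partially overlaps it — only the 52.54 mm² overlap (of its 280.30 mm²) is removed, clipping the outline — boundary = 59.52 mm. Overall, the cross-section is a single solid region. Total boundary length (outer) = 59.52 mm.

59.52 mm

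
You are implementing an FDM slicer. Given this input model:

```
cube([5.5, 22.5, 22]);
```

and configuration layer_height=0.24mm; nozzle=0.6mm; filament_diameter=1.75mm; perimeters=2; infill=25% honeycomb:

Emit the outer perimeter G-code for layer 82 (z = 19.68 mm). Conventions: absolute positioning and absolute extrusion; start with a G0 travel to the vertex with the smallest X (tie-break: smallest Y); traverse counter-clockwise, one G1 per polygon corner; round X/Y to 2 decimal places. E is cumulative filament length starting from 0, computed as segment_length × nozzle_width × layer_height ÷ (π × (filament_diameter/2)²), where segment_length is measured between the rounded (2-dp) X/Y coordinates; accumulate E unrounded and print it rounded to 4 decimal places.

G0 X0.00 Y0.00 Z19.68
G1 X5.50 Y0.00 E0.3293
G1 X5.50 Y22.50 E1.6763
G1 X0.00 Y22.50 E2.0056
G1 X0.00 Y0.00 E3.3526

At z = 19.68 mm: the 5.5×22.5 cube contributes its full rectangle. The outline is a single polygon with 4 vertices. Extrusion per mm of travel: 0.6 × 0.24 / (π × 0.875²) = 0.059868. Accumulating E over each segment gives final E = 3.3526.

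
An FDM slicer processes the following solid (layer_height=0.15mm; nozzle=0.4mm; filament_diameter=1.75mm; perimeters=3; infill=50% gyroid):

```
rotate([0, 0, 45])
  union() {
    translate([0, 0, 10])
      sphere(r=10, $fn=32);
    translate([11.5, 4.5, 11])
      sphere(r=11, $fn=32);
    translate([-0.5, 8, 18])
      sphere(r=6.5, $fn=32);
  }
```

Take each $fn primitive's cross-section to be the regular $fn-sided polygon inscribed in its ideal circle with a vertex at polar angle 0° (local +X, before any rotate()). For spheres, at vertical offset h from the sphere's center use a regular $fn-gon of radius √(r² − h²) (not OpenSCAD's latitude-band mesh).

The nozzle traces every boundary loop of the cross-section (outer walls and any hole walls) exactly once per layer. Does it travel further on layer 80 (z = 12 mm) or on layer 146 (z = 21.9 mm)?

layer 80 (z = 12 mm)

Layer 80 (z = 12): the sphere: section is a regular 32-gon, circumradius = √(r²−h²) = √(10²−2²) = 9.798 (perimeter = 2·32·9.798·sin(180°/32) = 61.46 mm); the sphere at (11.5, 4.5): section is a regular 32-gon, circumradius = √(r²−h²) = √(11²−1²) = 10.954 (perimeter = 2·32·10.954·sin(180°/32) = 68.72 mm); the sphere at (-0.5, 8): section is a regular 32-gon, circumradius = √(r²−h²) = √(6.5²−6²) = 2.500 (perimeter = 2·32·2.500·sin(180°/32) = 15.68 mm); Combining (union): the regions partially overlap (shared area 113.95 mm²), so the edge portions inside another operand are dropped and the merged outline is re-measured after clipping — boundary = 92.24 mm; (whole slice rotated 45° about Z — lengths, areas and connectivity unchanged). So its perimeter = 92.24 mm. Layer 146 (z = 21.9): the sphere is not intersected at this z (|z−center|=11.900 > r=10); the r=11 sphere at (11.5, 4.5) contributes a regular 32-gon of circumradius √(11²−10.9²) = 1.480 (perimeter = 2·32·1.480·sin(180°/32) = 9.28 mm); the sphere at (-0.5, 8): section is a regular 32-gon, circumradius = √(r²−h²) = √(6.5²−3.9²) = 5.200 (perimeter = 2·32·5.200·sin(180°/32) = 32.62 mm); Combining (union): the 2 present regions are separate (no shared area or edge), so areas and boundary lengths simply add and each stays a separate island — boundary = 41.90 mm; (whole slice rotated 45° about Z — lengths, areas and connectivity unchanged). So its perimeter = 41.90 mm. Layer 80 is larger (92.24 vs 41.90 mm).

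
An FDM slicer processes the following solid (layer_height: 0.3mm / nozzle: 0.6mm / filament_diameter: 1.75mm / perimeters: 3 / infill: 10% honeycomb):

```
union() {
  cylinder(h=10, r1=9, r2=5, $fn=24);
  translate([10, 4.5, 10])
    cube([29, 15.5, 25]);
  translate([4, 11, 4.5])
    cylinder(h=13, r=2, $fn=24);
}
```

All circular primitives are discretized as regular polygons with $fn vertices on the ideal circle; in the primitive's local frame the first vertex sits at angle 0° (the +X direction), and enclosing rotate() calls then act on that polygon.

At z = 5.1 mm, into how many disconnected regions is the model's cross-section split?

At z = 5.1 mm: the cone (r1=9→r2=5) has section circumradius 6.960 here — a regular 24-gon; the cube at (10, 4.5) is absent (z outside [10, 35]); the cylinder at (4, 11): section is a regular 24-gon, circumradius r=2; Taking the union: the 2 present regions are separate (no shared area or edge), so areas and boundary lengths simply add and each stays a separate island — 2 connected regions. The result has 2 disconnected regions.

2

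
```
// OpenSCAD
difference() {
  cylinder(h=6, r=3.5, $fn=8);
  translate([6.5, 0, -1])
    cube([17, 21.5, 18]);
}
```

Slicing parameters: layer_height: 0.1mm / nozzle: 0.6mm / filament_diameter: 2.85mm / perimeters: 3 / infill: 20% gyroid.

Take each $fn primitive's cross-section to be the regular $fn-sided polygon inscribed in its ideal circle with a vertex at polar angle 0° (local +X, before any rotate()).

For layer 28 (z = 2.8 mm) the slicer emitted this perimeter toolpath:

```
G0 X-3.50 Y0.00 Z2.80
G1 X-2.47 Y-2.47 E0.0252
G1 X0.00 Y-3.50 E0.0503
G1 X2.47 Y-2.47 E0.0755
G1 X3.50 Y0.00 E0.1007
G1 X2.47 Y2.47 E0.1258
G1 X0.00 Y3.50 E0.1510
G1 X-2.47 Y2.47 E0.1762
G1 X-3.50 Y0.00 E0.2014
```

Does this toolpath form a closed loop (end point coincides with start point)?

yes

Start point (G0): (-3.50, 0.00). End point (last G1): the path returns to the start — closed.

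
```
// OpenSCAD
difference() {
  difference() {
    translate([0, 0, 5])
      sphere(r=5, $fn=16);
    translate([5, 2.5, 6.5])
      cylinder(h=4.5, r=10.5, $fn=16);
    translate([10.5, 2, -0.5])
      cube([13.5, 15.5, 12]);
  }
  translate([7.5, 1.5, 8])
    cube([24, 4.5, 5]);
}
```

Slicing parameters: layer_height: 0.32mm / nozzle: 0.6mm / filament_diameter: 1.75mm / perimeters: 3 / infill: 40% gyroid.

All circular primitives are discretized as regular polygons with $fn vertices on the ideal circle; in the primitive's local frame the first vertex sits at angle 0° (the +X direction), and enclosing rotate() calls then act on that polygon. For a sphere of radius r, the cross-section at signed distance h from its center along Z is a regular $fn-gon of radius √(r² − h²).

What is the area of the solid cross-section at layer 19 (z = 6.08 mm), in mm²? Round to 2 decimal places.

At z = 6.08 mm: the r=5 sphere slices to a regular 16-gon of circumradius 4.882 (√(r²−h²) with h=1.08 from center) (area = (16/2)·4.882²·sin(360°/16) = 72.97 mm²); the cylinder at (5, 2.5) is not intersected at this z (z outside [6.5, 11]); the cube at (10.5, 2) is present — its section is the full 13.5×15.5 rectangle (area 209.25 mm²); After the difference (first − rest): starting from the r=5 sphere (72.97 mm²), the 13.5×15.5 cube at (10.5, 2) misses the remaining region (no effect) — area = 72.97 mm²; the cube at (7.5, 1.5) does not reach this height (z outside [8, 13]); Subtracting the remaining from the first: none of the subtracted shapes is present at this height, so that combined region is unchanged — area = 72.97 mm². Overall, the cross-section is a single solid region. Net area = 72.97 mm².

72.97 mm²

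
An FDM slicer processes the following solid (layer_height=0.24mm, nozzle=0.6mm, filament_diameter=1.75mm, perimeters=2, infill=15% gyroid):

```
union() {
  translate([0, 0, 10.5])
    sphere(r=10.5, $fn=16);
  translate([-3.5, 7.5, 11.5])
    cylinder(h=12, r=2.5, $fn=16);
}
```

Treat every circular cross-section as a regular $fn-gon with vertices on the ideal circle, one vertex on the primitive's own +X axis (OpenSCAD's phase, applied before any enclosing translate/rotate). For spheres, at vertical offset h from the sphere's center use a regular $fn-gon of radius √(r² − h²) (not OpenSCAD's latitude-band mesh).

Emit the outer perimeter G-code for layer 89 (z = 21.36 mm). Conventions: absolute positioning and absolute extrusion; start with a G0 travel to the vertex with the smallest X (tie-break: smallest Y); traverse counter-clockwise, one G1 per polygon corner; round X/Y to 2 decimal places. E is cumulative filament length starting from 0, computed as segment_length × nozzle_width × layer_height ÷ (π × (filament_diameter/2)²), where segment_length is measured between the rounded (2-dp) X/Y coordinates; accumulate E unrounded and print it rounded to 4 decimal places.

At z = 21.36 mm: the sphere is absent (|z−center|=10.860 > r=10.5); the r=2.5 cylinder at (-3.5, 7.5) contributes a regular 16-gon of circumradius 2.5; Combining (union): only the r=2.5 cylinder at (-3.5, 7.5) is present, so the union is just that shape — 1 connected region. The outline is a single polygon with 16 vertices. Extrusion per mm of travel: 0.6 × 0.24 / (π × 0.875²) = 0.059868. Accumulating E over each segment gives final E = 0.9350.

G0 X-6.00 Y7.50 Z21.36
G1 X-5.81 Y6.54 E0.0586
G1 X-5.27 Y5.73 E0.1169
G1 X-4.46 Y5.19 E0.1752
G1 X-3.50 Y5.00 E0.2337
G1 X-2.54 Y5.19 E0.2923
G1 X-1.73 Y5.73 E0.3506
G1 X-1.19 Y6.54 E0.4089
G1 X-1.00 Y7.50 E0.4675
G1 X-1.19 Y8.46 E0.5261
G1 X-1.73 Y9.27 E0.5844
G1 X-2.54 Y9.81 E0.6426
G1 X-3.50 Y10.00 E0.7012
G1 X-4.46 Y9.81 E0.7598
G1 X-5.27 Y9.27 E0.8181
G1 X-5.81 Y8.46 E0.8764
G1 X-6.00 Y7.50 E0.9350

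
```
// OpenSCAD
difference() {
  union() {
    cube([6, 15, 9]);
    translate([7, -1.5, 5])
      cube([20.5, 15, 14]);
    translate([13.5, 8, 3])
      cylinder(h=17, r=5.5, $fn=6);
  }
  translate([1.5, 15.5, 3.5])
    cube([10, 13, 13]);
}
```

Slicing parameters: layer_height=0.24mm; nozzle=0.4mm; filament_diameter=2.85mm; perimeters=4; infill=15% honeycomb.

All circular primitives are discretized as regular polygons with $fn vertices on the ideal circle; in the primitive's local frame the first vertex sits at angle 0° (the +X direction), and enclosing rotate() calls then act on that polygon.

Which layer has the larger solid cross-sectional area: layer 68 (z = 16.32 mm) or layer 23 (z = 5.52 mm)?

layer 23 (z = 5.52 mm)

Layer 68 (z = 16.32): the cube does not reach this height (z outside [0, 9]); the cube at (7, -1.5) is present — its section is the full 20.5×15 rectangle (area 307.50 mm²); the cylinder at (13.5, 8): section is a regular 6-gon, circumradius r=5.5 (area = (6/2)·5.500²·sin(360°/6) = 78.59 mm²); Combining (union): the r=5.5 cylinder at (13.5, 8) lies entirely inside the 20.5×15 cube at (7, -1.5), so the union is just the 20.5×15 cube at (7, -1.5) — area = 307.50 mm²; the cube at (1.5, 15.5) is present — its section is the full 10×13 rectangle (area 130.00 mm²); After the difference (first − rest): starting from that combined region (307.50 mm²), the 10×13 cube at (1.5, 15.5) misses the remaining region (no effect) — area = 307.50 mm². So its area = 307.50 mm². Layer 23 (z = 5.52): the 6×15 cube contributes its full rectangle (area 90.00 mm²); the cube at (7, -1.5) (footprint 20.5×15) is included at this height (area 307.50 mm²); the cylinder at (13.5, 8): section is a regular 6-gon, circumradius r=5.5 (area = (6/2)·5.500²·sin(360°/6) = 78.59 mm²); Taking the union: the regions partially overlap — summed areas 476.09 mm² minus the doubly-counted overlap 78.59 mm² gives 397.50 mm² — area = 397.50 mm²; the 10×13 cube at (1.5, 15.5) contributes its full rectangle (area 130.00 mm²); Taking the first minus the rest: starting from the result so far (397.50 mm²), the 10×13 cube at (1.5, 15.5) misses the remaining region (no effect) — area = 397.50 mm². So its area = 397.50 mm². Layer 23 is larger (397.50 vs 307.50 mm²).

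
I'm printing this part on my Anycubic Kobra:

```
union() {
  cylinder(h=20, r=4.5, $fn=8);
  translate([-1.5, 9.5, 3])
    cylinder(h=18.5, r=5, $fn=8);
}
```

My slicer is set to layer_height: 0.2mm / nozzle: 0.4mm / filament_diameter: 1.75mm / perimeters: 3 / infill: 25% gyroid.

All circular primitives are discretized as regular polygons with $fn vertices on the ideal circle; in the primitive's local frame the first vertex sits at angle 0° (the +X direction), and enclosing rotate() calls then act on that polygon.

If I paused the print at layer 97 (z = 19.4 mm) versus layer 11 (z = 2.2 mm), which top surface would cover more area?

Layer 97 (z = 19.4): the cylinder: section is a regular 8-gon, circumradius r=4.5 (area = (8/2)·4.500²·sin(360°/8) = 57.28 mm²); the cylinder at (-1.5, 9.5): section is a regular 8-gon, circumradius r=5 (area = (8/2)·5.000²·sin(360°/8) = 70.71 mm²); Merging all regions: the 2 present regions are separate (no shared area or edge), so areas and boundary lengths simply add and each stays a separate island — area = 127.99 mm². So its area = 127.99 mm². Layer 11 (z = 2.2): the r=4.5 cylinder gives a regular 8-gon of circumradius 4.5 (constant along its height) (area = (8/2)·4.500²·sin(360°/8) = 57.28 mm²); the cylinder at (-1.5, 9.5) is absent (z outside [3, 21.5]); Merging all regions: only the r=4.5 cylinder is present, so the union is just that shape — area = 57.28 mm². So its area = 57.28 mm². Layer 97 is larger (127.99 vs 57.28 mm²).

layer 97 (z = 19.4 mm)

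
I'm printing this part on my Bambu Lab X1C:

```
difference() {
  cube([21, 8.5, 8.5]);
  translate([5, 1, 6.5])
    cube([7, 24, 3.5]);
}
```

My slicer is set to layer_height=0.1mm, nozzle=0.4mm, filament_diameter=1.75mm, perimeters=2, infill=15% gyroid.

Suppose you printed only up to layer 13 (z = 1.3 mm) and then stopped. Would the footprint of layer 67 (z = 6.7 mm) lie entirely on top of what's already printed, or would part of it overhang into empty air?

Compare the two slices. At z = 1.3: the cube is present — its section is the full 21×8.5 rectangle (area 178.50 mm²); the cube at (5, 1) is absent (z outside [6.5, 10]); Subtracting the remaining from the first: none of the subtracted shapes is present at this height, so the 21×8.5 cube is unchanged — area = 178.50 mm². At z = 6.7: the 21×8.5 cube contributes its full rectangle (area 178.50 mm²); the cube at (5, 1) is present — its section is the full 7×24 rectangle (area 168.00 mm²); Taking the first minus the rest: starting from the 21×8.5 cube (178.50 mm²), the 7×24 cube at (5, 1) partially overlaps it — only the 52.50 mm² overlap (of its 168.00 mm²) is removed, clipping the outline — area = 126.00 mm². Checking containment: the cross-section at z = 6.7 is a subset of the cross-section at z = 1.3.

entirely on top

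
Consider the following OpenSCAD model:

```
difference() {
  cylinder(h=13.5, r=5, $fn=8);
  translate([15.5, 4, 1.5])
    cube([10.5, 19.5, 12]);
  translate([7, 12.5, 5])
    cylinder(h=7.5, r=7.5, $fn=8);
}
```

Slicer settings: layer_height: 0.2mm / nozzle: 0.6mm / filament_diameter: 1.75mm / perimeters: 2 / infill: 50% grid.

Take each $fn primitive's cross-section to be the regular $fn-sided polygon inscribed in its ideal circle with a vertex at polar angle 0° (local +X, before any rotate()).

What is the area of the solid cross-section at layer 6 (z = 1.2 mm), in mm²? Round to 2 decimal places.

At z = 1.2 mm: the cylinder: section is a regular 8-gon, circumradius r=5 (area = (8/2)·5.000²·sin(360°/8) = 70.71 mm²); the cube at (15.5, 4) is not intersected at this z (z outside [1.5, 13.5]); the cylinder at (7, 12.5) is absent (z outside [5, 12.5]); After the difference (first − rest): none of the subtracted shapes is present at this height, so the r=5 cylinder is unchanged — area = 70.71 mm². Overall, the cross-section is a single solid region. Net area = 70.71 mm².

70.71 mm²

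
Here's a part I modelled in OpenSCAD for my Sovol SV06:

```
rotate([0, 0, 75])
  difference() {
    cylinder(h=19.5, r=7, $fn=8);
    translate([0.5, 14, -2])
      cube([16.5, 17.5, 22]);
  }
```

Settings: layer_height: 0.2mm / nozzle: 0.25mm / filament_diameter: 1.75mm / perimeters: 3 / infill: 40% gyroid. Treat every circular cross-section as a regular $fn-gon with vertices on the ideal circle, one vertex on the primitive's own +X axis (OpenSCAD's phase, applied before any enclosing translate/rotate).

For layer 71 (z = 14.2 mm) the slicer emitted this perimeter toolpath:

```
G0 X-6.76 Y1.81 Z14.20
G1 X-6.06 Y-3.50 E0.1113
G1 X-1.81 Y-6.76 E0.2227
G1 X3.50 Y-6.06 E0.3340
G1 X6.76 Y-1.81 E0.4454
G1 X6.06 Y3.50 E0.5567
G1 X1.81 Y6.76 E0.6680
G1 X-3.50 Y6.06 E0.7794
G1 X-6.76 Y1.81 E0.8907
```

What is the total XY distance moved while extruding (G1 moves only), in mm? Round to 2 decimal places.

42.85 mm

Sum the Euclidean lengths of each G1 segment: total = 42.85 mm.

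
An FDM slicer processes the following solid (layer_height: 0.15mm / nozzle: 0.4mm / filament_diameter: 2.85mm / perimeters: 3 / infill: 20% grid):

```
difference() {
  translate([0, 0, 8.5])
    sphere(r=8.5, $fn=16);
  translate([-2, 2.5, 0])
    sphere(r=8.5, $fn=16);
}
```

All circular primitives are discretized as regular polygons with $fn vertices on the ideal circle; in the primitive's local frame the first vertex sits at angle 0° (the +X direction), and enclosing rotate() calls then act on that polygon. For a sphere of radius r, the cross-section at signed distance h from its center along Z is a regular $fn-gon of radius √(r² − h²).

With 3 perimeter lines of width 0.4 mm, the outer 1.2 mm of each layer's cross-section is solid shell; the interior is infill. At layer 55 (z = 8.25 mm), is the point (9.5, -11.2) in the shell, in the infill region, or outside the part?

At z = 8.25 mm: the r=8.5 sphere contributes a regular 16-gon of circumradius √(8.5²−0.25²) = 8.496; the r=8.5 sphere at (-2, 2.5) contributes a regular 16-gon of circumradius √(8.5²−8.25²) = 2.046; Subtracting the remaining from the first: starting from the r=8.5 sphere, the r=8.5 sphere at (-2, 2.5) lies wholly inside it (removes its full 12.82 mm² and its 12.78 mm outline becomes a hole wall) — 1 connected region with 1 hole. Overall, the cross-section is one region with 1 hole. The nearest boundary edge runs (7.85, -3.25)→(6.01, -6.01); distance from the point to it = 6.26 mm. The point is not inside any of the regions above, so it lies outside the cross-section (6.26 mm from the nearest boundary).

outside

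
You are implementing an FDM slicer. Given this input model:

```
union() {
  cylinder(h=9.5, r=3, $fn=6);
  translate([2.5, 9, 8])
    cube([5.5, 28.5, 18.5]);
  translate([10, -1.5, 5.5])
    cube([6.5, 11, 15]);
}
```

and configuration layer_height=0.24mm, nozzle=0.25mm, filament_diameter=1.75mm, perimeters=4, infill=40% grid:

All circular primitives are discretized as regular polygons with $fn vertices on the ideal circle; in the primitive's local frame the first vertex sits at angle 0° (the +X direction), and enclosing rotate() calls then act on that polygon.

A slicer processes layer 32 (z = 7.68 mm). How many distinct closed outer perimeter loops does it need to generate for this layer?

At z = 7.68 mm: the cylinder: section is a regular 6-gon, circumradius r=3; the cube at (2.5, 9) is not intersected at this z (z outside [8, 26.5]); the cube at (10, -1.5) is present — its section is the full 6.5×11 rectangle; Combining (union): the 2 present regions are separate (no shared area or edge), so areas and boundary lengths simply add and each stays a separate island — 2 connected regions. The result has 2 disconnected regions.

2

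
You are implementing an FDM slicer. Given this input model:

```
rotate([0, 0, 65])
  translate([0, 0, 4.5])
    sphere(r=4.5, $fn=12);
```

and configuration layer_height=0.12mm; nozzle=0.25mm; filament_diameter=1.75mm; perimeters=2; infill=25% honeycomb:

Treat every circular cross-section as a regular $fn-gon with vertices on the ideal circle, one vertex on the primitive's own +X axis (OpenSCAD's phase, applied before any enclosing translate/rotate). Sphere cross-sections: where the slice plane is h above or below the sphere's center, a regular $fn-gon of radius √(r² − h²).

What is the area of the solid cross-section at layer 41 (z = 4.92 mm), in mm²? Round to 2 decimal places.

At z = 4.92 mm: the r=4.5 sphere slices to a regular 12-gon of circumradius 4.480 (√(r²−h²) with h=0.42 from center) (area = (12/2)·4.480²·sin(360°/12) = 60.22 mm²); (rotated 65° about Z; rotation is an isometry so areas/perimeters/island counts are preserved). Overall, the cross-section is a single solid region. Net area = 60.22 mm².

60.22 mm²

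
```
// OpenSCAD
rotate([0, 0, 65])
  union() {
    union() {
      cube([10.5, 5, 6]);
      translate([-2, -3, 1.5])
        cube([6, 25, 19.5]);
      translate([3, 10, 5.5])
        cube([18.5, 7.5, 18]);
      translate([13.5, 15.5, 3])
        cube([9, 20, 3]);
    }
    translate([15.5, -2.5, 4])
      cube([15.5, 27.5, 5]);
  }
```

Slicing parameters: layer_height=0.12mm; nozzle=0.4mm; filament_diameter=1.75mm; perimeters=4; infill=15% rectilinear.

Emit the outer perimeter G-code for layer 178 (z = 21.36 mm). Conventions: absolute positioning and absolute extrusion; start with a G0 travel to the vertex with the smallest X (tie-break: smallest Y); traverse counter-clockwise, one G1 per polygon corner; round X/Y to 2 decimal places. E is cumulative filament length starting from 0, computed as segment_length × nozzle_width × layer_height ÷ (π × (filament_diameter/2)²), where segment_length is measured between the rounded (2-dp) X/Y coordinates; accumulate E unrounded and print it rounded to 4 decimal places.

G0 X-14.59 Y10.11 Z21.36
G1 X-7.80 Y6.95 E0.1495
G1 X0.02 Y23.71 E0.5185
G1 X-6.77 Y26.88 E0.6681
G1 X-14.59 Y10.11 E1.0373

At z = 21.36 mm: the cube is not intersected at this z (z outside [0, 6]); the cube at (-2, -3) is absent (z outside [1.5, 21]); the cube at (3, 10) is present — its section is the full 18.5×7.5 rectangle; the cube at (13.5, 15.5) is absent (z outside [3, 6]); Taking the union: only the 18.5×7.5 cube at (3, 10) is present, so the union is just that shape — 1 connected region; the cube at (15.5, -2.5) is not intersected at this z (z outside [4, 9]); Merging all regions: only the result so far is present, so the union is just that shape — 1 connected region; (rotated 65° about Z; rotation is an isometry so areas/perimeters/island counts are preserved). The outline is a single polygon with 4 vertices. Extrusion per mm of travel: 0.4 × 0.12 / (π × 0.875²) = 0.019956. Accumulating E over each segment gives final E = 1.0373.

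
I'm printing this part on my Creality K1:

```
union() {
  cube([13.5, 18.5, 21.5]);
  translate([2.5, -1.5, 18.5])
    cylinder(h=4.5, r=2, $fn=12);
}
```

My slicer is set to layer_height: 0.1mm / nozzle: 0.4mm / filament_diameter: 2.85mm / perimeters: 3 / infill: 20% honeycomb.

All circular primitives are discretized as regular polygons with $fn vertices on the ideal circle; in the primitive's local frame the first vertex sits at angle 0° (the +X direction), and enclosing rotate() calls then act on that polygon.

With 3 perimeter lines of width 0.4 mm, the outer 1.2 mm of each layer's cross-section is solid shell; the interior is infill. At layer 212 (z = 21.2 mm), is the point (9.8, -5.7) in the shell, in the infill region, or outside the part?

outside

At z = 21.2 mm: the 13.5×18.5 cube contributes its full rectangle; the r=2 cylinder at (2.5, -1.5) gives a regular 12-gon of circumradius 2 (constant along its height); Taking the union: the regions partially overlap (shared area 0.79 mm²), so overlapping operands fuse into one piece — 1 connected region. Overall, the cross-section is a single solid region. The nearest boundary edge runs (13.50, 0.00)→(3.73, 0.00); distance from the point to it = 5.70 mm. The point is not inside any of the regions above, so it lies outside the cross-section (5.70 mm from the nearest boundary).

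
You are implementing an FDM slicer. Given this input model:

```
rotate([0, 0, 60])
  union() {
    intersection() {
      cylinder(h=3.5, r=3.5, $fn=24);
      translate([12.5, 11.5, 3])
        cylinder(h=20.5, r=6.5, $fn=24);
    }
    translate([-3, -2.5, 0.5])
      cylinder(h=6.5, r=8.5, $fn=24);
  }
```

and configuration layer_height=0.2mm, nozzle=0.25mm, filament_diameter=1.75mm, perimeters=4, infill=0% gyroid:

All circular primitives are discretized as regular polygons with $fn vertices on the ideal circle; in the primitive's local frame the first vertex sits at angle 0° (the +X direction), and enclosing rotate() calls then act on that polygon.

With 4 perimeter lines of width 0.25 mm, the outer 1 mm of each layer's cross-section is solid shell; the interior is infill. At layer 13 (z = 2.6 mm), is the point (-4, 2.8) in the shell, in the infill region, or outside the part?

At z = 2.6 mm: the r=3.5 cylinder gives a regular 24-gon of circumradius 3.5 (constant along its height); the cylinder at (12.5, 11.5) does not reach this height (z outside [3, 23.5]); Keeping only the common overlap: at least one operand is absent at this height, so nothing remains; the cylinder at (-3, -2.5): section is a regular 24-gon, circumradius r=8.5; Taking the union: only the r=8.5 cylinder at (-3, -2.5) is present, so the union is just that shape — 1 connected region; (whole slice rotated 60° about Z — lengths, areas and connectivity unchanged). Overall, the cross-section is a single solid region. Undo the 60° rotation: the query point maps to (0.425, 4.864) in the un-rotated model frame. The nearest boundary edge runs (1.25, 4.86)→(-0.80, 5.71); distance from the point to it = 0.31 mm. The point is inside the cross-section, 0.31 mm from the nearest boundary — within the 1 mm shell band (4 × 0.25).

shell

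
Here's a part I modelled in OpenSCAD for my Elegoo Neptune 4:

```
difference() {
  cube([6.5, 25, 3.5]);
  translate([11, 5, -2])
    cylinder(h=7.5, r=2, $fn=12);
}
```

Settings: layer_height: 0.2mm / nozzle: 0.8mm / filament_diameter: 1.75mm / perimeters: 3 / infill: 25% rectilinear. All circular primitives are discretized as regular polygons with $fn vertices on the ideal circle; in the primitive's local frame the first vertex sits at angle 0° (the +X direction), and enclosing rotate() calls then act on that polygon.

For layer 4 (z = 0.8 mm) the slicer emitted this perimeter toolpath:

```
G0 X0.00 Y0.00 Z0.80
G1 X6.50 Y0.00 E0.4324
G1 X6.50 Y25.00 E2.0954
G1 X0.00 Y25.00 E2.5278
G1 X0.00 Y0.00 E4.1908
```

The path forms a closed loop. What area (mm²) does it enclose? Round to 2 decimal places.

162.50 mm²

Apply the shoelace formula to the sequence of (X, Y) vertices; enclosed area = 162.50 mm².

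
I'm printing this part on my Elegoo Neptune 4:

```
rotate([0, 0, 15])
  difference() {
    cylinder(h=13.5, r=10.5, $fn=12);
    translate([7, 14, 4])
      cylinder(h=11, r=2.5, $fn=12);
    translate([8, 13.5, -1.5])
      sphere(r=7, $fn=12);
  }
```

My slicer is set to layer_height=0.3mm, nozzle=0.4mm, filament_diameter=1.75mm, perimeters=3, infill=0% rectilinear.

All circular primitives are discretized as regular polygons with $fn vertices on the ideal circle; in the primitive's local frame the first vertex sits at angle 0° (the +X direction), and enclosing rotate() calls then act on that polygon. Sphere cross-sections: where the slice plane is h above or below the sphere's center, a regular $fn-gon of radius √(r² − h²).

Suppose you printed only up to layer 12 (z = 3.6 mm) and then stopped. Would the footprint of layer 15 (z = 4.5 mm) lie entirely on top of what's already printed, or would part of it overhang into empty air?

entirely on top

Compare the two slices. At z = 3.6: the cylinder: section is a regular 12-gon, circumradius r=10.5 (area = (12/2)·10.500²·sin(360°/12) = 330.75 mm²); the cylinder at (7, 14) is absent (z outside [4, 15]); the sphere at (8, 13.5): section is a regular 12-gon, circumradius = √(r²−h²) = √(7²−5.1²) = 4.795 (area = (12/2)·4.795²·sin(360°/12) = 68.97 mm²); After the difference (first − rest): starting from the r=10.5 cylinder (330.75 mm²), the r=7 sphere at (8, 13.5) misses the remaining region (no effect) — area = 330.75 mm²; (whole slice rotated 15° about Z — lengths, areas and connectivity unchanged). At z = 4.5: the r=10.5 cylinder gives a regular 12-gon of circumradius 10.5 (constant along its height) (area = (12/2)·10.500²·sin(360°/12) = 330.75 mm²); the cylinder at (7, 14): section is a regular 12-gon, circumradius r=2.5 (area = (12/2)·2.500²·sin(360°/12) = 18.75 mm²); the r=7 sphere at (8, 13.5) contributes a regular 12-gon of circumradius √(7²−6²) = 3.606 (area = (12/2)·3.606²·sin(360°/12) = 39.00 mm²); After the difference (first − rest): starting from the r=10.5 cylinder (330.75 mm²), the r=2.5 cylinder at (7, 14) misses the remaining region (no effect); the r=7 sphere at (8, 13.5) misses the remaining region (no effect) — area = 330.75 mm²; (whole slice rotated 15° about Z — lengths, areas and connectivity unchanged). Checking containment: the cross-section at z = 4.5 is a subset of the cross-section at z = 3.6.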